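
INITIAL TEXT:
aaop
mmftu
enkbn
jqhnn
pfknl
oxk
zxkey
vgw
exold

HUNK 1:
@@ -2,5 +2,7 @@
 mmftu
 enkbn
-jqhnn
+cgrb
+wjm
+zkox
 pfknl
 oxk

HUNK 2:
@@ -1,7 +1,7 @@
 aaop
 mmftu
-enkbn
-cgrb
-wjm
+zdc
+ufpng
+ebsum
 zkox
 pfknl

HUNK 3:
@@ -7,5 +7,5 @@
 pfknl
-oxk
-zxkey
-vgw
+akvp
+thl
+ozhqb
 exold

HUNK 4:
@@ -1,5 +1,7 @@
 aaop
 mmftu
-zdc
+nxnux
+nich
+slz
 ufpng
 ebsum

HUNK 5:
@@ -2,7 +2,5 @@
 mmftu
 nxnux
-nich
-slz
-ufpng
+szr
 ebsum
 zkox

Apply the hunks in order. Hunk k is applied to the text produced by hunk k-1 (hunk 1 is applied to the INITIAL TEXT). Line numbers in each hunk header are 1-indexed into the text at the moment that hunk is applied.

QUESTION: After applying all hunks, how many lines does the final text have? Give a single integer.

Hunk 1: at line 2 remove [jqhnn] add [cgrb,wjm,zkox] -> 11 lines: aaop mmftu enkbn cgrb wjm zkox pfknl oxk zxkey vgw exold
Hunk 2: at line 1 remove [enkbn,cgrb,wjm] add [zdc,ufpng,ebsum] -> 11 lines: aaop mmftu zdc ufpng ebsum zkox pfknl oxk zxkey vgw exold
Hunk 3: at line 7 remove [oxk,zxkey,vgw] add [akvp,thl,ozhqb] -> 11 lines: aaop mmftu zdc ufpng ebsum zkox pfknl akvp thl ozhqb exold
Hunk 4: at line 1 remove [zdc] add [nxnux,nich,slz] -> 13 lines: aaop mmftu nxnux nich slz ufpng ebsum zkox pfknl akvp thl ozhqb exold
Hunk 5: at line 2 remove [nich,slz,ufpng] add [szr] -> 11 lines: aaop mmftu nxnux szr ebsum zkox pfknl akvp thl ozhqb exold
Final line count: 11

Answer: 11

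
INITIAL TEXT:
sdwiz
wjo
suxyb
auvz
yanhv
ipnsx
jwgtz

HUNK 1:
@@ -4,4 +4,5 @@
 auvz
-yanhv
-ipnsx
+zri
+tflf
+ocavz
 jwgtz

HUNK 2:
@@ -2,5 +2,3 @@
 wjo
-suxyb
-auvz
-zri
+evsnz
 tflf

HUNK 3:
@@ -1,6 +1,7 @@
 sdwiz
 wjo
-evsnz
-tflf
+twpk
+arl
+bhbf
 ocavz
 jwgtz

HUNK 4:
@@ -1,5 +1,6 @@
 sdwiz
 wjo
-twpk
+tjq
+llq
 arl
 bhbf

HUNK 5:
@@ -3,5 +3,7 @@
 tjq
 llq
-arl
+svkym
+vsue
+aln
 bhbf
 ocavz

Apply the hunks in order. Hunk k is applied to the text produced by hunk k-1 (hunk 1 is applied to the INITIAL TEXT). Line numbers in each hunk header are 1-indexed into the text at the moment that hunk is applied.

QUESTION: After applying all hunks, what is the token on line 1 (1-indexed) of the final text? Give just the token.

Answer: sdwiz

Derivation:
Hunk 1: at line 4 remove [yanhv,ipnsx] add [zri,tflf,ocavz] -> 8 lines: sdwiz wjo suxyb auvz zri tflf ocavz jwgtz
Hunk 2: at line 2 remove [suxyb,auvz,zri] add [evsnz] -> 6 lines: sdwiz wjo evsnz tflf ocavz jwgtz
Hunk 3: at line 1 remove [evsnz,tflf] add [twpk,arl,bhbf] -> 7 lines: sdwiz wjo twpk arl bhbf ocavz jwgtz
Hunk 4: at line 1 remove [twpk] add [tjq,llq] -> 8 lines: sdwiz wjo tjq llq arl bhbf ocavz jwgtz
Hunk 5: at line 3 remove [arl] add [svkym,vsue,aln] -> 10 lines: sdwiz wjo tjq llq svkym vsue aln bhbf ocavz jwgtz
Final line 1: sdwiz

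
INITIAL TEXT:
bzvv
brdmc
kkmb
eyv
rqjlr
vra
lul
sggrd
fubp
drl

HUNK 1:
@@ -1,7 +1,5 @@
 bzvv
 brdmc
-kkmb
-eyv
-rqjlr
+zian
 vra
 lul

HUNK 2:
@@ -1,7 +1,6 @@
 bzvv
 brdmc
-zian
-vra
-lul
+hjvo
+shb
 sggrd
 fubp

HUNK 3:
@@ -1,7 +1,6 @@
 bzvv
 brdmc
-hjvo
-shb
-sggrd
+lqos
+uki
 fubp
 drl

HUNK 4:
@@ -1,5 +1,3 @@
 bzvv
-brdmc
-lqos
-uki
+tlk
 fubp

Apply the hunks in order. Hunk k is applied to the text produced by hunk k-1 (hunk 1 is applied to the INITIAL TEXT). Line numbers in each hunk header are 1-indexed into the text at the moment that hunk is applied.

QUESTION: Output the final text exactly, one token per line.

Answer: bzvv
tlk
fubp
drl

Derivation:
Hunk 1: at line 1 remove [kkmb,eyv,rqjlr] add [zian] -> 8 lines: bzvv brdmc zian vra lul sggrd fubp drl
Hunk 2: at line 1 remove [zian,vra,lul] add [hjvo,shb] -> 7 lines: bzvv brdmc hjvo shb sggrd fubp drl
Hunk 3: at line 1 remove [hjvo,shb,sggrd] add [lqos,uki] -> 6 lines: bzvv brdmc lqos uki fubp drl
Hunk 4: at line 1 remove [brdmc,lqos,uki] add [tlk] -> 4 lines: bzvv tlk fubp drl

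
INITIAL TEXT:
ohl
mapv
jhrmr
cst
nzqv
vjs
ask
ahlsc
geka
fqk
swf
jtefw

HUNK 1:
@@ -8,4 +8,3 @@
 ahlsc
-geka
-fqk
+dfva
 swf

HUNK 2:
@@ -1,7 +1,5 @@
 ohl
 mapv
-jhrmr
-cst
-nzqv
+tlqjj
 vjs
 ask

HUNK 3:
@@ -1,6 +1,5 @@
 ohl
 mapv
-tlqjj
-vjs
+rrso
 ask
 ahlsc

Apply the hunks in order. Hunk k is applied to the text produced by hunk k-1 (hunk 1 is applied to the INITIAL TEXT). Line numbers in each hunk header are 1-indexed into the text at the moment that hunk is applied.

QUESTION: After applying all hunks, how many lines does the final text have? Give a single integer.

Hunk 1: at line 8 remove [geka,fqk] add [dfva] -> 11 lines: ohl mapv jhrmr cst nzqv vjs ask ahlsc dfva swf jtefw
Hunk 2: at line 1 remove [jhrmr,cst,nzqv] add [tlqjj] -> 9 lines: ohl mapv tlqjj vjs ask ahlsc dfva swf jtefw
Hunk 3: at line 1 remove [tlqjj,vjs] add [rrso] -> 8 lines: ohl mapv rrso ask ahlsc dfva swf jtefw
Final line count: 8

Answer: 8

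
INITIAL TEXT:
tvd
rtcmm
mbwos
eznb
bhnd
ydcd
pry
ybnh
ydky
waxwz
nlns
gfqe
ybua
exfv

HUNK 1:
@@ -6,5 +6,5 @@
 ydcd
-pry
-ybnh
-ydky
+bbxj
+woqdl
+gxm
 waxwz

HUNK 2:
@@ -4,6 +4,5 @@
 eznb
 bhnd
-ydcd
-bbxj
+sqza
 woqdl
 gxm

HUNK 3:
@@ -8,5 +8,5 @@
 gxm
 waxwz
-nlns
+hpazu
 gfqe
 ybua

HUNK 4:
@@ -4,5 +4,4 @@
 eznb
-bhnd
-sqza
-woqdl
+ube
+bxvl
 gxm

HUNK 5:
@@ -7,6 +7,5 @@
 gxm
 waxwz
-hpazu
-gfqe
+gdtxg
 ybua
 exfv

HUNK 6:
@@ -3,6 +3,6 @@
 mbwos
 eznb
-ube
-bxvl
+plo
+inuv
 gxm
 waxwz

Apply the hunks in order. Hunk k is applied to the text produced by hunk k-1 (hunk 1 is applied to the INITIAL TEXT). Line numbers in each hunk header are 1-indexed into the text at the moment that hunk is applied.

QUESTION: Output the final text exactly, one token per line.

Answer: tvd
rtcmm
mbwos
eznb
plo
inuv
gxm
waxwz
gdtxg
ybua
exfv

Derivation:
Hunk 1: at line 6 remove [pry,ybnh,ydky] add [bbxj,woqdl,gxm] -> 14 lines: tvd rtcmm mbwos eznb bhnd ydcd bbxj woqdl gxm waxwz nlns gfqe ybua exfv
Hunk 2: at line 4 remove [ydcd,bbxj] add [sqza] -> 13 lines: tvd rtcmm mbwos eznb bhnd sqza woqdl gxm waxwz nlns gfqe ybua exfv
Hunk 3: at line 8 remove [nlns] add [hpazu] -> 13 lines: tvd rtcmm mbwos eznb bhnd sqza woqdl gxm waxwz hpazu gfqe ybua exfv
Hunk 4: at line 4 remove [bhnd,sqza,woqdl] add [ube,bxvl] -> 12 lines: tvd rtcmm mbwos eznb ube bxvl gxm waxwz hpazu gfqe ybua exfv
Hunk 5: at line 7 remove [hpazu,gfqe] add [gdtxg] -> 11 lines: tvd rtcmm mbwos eznb ube bxvl gxm waxwz gdtxg ybua exfv
Hunk 6: at line 3 remove [ube,bxvl] add [plo,inuv] -> 11 lines: tvd rtcmm mbwos eznb plo inuv gxm waxwz gdtxg ybua exfv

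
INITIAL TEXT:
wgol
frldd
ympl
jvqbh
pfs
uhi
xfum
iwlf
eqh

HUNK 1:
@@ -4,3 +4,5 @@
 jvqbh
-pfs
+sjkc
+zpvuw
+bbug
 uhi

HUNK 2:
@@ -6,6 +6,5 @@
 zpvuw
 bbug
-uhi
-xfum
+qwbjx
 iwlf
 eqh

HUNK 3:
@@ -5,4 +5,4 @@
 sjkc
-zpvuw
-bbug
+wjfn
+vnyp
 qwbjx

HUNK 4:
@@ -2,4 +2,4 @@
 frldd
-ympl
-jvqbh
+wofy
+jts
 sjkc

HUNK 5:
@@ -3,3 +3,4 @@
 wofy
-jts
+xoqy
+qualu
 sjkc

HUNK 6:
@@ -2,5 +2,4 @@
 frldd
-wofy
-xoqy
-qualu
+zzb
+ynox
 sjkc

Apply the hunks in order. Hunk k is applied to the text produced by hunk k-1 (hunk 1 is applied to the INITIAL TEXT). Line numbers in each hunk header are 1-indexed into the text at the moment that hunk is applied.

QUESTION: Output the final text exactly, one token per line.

Hunk 1: at line 4 remove [pfs] add [sjkc,zpvuw,bbug] -> 11 lines: wgol frldd ympl jvqbh sjkc zpvuw bbug uhi xfum iwlf eqh
Hunk 2: at line 6 remove [uhi,xfum] add [qwbjx] -> 10 lines: wgol frldd ympl jvqbh sjkc zpvuw bbug qwbjx iwlf eqh
Hunk 3: at line 5 remove [zpvuw,bbug] add [wjfn,vnyp] -> 10 lines: wgol frldd ympl jvqbh sjkc wjfn vnyp qwbjx iwlf eqh
Hunk 4: at line 2 remove [ympl,jvqbh] add [wofy,jts] -> 10 lines: wgol frldd wofy jts sjkc wjfn vnyp qwbjx iwlf eqh
Hunk 5: at line 3 remove [jts] add [xoqy,qualu] -> 11 lines: wgol frldd wofy xoqy qualu sjkc wjfn vnyp qwbjx iwlf eqh
Hunk 6: at line 2 remove [wofy,xoqy,qualu] add [zzb,ynox] -> 10 lines: wgol frldd zzb ynox sjkc wjfn vnyp qwbjx iwlf eqh

Answer: wgol
frldd
zzb
ynox
sjkc
wjfn
vnyp
qwbjx
iwlf
eqh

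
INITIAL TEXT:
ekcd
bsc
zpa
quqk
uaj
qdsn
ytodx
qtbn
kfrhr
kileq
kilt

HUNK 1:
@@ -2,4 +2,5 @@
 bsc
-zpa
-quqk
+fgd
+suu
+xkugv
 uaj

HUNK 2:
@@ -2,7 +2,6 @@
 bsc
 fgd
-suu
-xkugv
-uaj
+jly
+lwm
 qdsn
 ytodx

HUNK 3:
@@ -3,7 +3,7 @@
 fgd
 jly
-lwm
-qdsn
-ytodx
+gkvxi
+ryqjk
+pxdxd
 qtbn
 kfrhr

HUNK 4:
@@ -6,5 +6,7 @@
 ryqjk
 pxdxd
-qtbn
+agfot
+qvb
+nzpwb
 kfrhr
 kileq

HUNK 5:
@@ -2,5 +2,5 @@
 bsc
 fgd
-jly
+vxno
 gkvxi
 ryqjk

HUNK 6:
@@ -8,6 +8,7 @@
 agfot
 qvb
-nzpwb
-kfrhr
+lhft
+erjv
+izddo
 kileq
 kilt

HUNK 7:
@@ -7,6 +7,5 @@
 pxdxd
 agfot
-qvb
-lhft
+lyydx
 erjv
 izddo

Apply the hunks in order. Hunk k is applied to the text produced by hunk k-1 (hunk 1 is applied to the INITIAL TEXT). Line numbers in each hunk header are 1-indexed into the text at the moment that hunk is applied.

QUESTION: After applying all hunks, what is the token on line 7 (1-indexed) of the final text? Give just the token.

Hunk 1: at line 2 remove [zpa,quqk] add [fgd,suu,xkugv] -> 12 lines: ekcd bsc fgd suu xkugv uaj qdsn ytodx qtbn kfrhr kileq kilt
Hunk 2: at line 2 remove [suu,xkugv,uaj] add [jly,lwm] -> 11 lines: ekcd bsc fgd jly lwm qdsn ytodx qtbn kfrhr kileq kilt
Hunk 3: at line 3 remove [lwm,qdsn,ytodx] add [gkvxi,ryqjk,pxdxd] -> 11 lines: ekcd bsc fgd jly gkvxi ryqjk pxdxd qtbn kfrhr kileq kilt
Hunk 4: at line 6 remove [qtbn] add [agfot,qvb,nzpwb] -> 13 lines: ekcd bsc fgd jly gkvxi ryqjk pxdxd agfot qvb nzpwb kfrhr kileq kilt
Hunk 5: at line 2 remove [jly] add [vxno] -> 13 lines: ekcd bsc fgd vxno gkvxi ryqjk pxdxd agfot qvb nzpwb kfrhr kileq kilt
Hunk 6: at line 8 remove [nzpwb,kfrhr] add [lhft,erjv,izddo] -> 14 lines: ekcd bsc fgd vxno gkvxi ryqjk pxdxd agfot qvb lhft erjv izddo kileq kilt
Hunk 7: at line 7 remove [qvb,lhft] add [lyydx] -> 13 lines: ekcd bsc fgd vxno gkvxi ryqjk pxdxd agfot lyydx erjv izddo kileq kilt
Final line 7: pxdxd

Answer: pxdxd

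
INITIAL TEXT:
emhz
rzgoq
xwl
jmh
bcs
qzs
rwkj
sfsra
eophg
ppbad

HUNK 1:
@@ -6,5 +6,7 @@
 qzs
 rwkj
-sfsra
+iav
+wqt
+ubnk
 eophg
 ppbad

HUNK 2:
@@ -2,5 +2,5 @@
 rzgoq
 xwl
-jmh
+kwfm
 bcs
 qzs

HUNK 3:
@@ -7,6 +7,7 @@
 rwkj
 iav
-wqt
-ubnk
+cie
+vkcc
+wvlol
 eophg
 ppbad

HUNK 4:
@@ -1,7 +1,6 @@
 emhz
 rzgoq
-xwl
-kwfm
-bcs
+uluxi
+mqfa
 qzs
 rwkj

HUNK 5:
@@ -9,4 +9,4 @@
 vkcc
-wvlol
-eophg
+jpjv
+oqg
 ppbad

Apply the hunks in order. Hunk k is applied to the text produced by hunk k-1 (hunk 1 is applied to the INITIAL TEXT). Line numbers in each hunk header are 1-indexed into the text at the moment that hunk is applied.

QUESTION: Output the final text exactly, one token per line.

Hunk 1: at line 6 remove [sfsra] add [iav,wqt,ubnk] -> 12 lines: emhz rzgoq xwl jmh bcs qzs rwkj iav wqt ubnk eophg ppbad
Hunk 2: at line 2 remove [jmh] add [kwfm] -> 12 lines: emhz rzgoq xwl kwfm bcs qzs rwkj iav wqt ubnk eophg ppbad
Hunk 3: at line 7 remove [wqt,ubnk] add [cie,vkcc,wvlol] -> 13 lines: emhz rzgoq xwl kwfm bcs qzs rwkj iav cie vkcc wvlol eophg ppbad
Hunk 4: at line 1 remove [xwl,kwfm,bcs] add [uluxi,mqfa] -> 12 lines: emhz rzgoq uluxi mqfa qzs rwkj iav cie vkcc wvlol eophg ppbad
Hunk 5: at line 9 remove [wvlol,eophg] add [jpjv,oqg] -> 12 lines: emhz rzgoq uluxi mqfa qzs rwkj iav cie vkcc jpjv oqg ppbad

Answer: emhz
rzgoq
uluxi
mqfa
qzs
rwkj
iav
cie
vkcc
jpjv
oqg
ppbad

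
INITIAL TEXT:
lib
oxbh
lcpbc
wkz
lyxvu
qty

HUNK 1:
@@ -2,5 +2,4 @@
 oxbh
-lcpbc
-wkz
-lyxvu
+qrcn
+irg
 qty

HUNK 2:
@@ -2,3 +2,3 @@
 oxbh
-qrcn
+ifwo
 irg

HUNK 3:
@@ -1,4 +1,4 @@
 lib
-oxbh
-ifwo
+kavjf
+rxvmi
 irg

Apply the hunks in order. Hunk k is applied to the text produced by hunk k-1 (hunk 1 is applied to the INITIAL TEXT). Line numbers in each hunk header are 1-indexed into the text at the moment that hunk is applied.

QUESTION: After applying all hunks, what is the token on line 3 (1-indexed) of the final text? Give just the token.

Answer: rxvmi

Derivation:
Hunk 1: at line 2 remove [lcpbc,wkz,lyxvu] add [qrcn,irg] -> 5 lines: lib oxbh qrcn irg qty
Hunk 2: at line 2 remove [qrcn] add [ifwo] -> 5 lines: lib oxbh ifwo irg qty
Hunk 3: at line 1 remove [oxbh,ifwo] add [kavjf,rxvmi] -> 5 lines: lib kavjf rxvmi irg qty
Final line 3: rxvmi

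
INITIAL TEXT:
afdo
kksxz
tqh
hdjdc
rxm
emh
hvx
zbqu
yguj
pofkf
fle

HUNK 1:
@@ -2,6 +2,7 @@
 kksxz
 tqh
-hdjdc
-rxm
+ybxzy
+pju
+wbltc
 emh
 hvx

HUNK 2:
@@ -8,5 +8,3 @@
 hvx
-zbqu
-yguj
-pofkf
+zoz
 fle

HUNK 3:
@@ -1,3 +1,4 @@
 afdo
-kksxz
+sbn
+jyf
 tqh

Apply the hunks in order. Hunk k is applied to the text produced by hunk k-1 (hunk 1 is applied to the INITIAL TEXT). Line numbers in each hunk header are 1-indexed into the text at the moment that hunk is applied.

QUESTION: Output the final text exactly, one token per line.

Answer: afdo
sbn
jyf
tqh
ybxzy
pju
wbltc
emh
hvx
zoz
fle

Derivation:
Hunk 1: at line 2 remove [hdjdc,rxm] add [ybxzy,pju,wbltc] -> 12 lines: afdo kksxz tqh ybxzy pju wbltc emh hvx zbqu yguj pofkf fle
Hunk 2: at line 8 remove [zbqu,yguj,pofkf] add [zoz] -> 10 lines: afdo kksxz tqh ybxzy pju wbltc emh hvx zoz fle
Hunk 3: at line 1 remove [kksxz] add [sbn,jyf] -> 11 lines: afdo sbn jyf tqh ybxzy pju wbltc emh hvx zoz fle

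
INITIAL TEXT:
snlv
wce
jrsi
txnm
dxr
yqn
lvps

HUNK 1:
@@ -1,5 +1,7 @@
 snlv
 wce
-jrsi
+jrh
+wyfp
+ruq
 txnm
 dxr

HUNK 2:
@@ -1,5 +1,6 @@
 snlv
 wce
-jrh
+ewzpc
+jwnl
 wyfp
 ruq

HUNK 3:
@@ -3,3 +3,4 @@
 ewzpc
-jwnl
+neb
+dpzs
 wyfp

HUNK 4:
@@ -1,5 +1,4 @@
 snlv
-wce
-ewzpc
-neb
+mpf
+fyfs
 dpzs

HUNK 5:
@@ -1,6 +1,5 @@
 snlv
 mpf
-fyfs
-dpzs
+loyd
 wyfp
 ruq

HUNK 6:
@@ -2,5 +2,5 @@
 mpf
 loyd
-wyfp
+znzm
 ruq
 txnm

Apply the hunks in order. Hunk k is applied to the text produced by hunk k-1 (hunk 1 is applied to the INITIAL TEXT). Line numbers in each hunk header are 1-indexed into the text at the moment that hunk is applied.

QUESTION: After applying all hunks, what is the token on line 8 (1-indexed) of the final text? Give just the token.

Hunk 1: at line 1 remove [jrsi] add [jrh,wyfp,ruq] -> 9 lines: snlv wce jrh wyfp ruq txnm dxr yqn lvps
Hunk 2: at line 1 remove [jrh] add [ewzpc,jwnl] -> 10 lines: snlv wce ewzpc jwnl wyfp ruq txnm dxr yqn lvps
Hunk 3: at line 3 remove [jwnl] add [neb,dpzs] -> 11 lines: snlv wce ewzpc neb dpzs wyfp ruq txnm dxr yqn lvps
Hunk 4: at line 1 remove [wce,ewzpc,neb] add [mpf,fyfs] -> 10 lines: snlv mpf fyfs dpzs wyfp ruq txnm dxr yqn lvps
Hunk 5: at line 1 remove [fyfs,dpzs] add [loyd] -> 9 lines: snlv mpf loyd wyfp ruq txnm dxr yqn lvps
Hunk 6: at line 2 remove [wyfp] add [znzm] -> 9 lines: snlv mpf loyd znzm ruq txnm dxr yqn lvps
Final line 8: yqn

Answer: yqn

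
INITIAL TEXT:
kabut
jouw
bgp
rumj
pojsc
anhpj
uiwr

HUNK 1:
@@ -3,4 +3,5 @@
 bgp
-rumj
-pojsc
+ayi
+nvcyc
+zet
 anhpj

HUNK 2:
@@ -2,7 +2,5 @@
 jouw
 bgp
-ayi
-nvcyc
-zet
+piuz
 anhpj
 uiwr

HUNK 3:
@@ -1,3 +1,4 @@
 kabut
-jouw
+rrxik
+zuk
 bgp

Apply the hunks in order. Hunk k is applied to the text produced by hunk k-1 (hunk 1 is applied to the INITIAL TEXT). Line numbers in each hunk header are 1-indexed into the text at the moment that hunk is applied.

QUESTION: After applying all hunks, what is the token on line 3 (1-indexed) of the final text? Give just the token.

Answer: zuk

Derivation:
Hunk 1: at line 3 remove [rumj,pojsc] add [ayi,nvcyc,zet] -> 8 lines: kabut jouw bgp ayi nvcyc zet anhpj uiwr
Hunk 2: at line 2 remove [ayi,nvcyc,zet] add [piuz] -> 6 lines: kabut jouw bgp piuz anhpj uiwr
Hunk 3: at line 1 remove [jouw] add [rrxik,zuk] -> 7 lines: kabut rrxik zuk bgp piuz anhpj uiwr
Final line 3: zuk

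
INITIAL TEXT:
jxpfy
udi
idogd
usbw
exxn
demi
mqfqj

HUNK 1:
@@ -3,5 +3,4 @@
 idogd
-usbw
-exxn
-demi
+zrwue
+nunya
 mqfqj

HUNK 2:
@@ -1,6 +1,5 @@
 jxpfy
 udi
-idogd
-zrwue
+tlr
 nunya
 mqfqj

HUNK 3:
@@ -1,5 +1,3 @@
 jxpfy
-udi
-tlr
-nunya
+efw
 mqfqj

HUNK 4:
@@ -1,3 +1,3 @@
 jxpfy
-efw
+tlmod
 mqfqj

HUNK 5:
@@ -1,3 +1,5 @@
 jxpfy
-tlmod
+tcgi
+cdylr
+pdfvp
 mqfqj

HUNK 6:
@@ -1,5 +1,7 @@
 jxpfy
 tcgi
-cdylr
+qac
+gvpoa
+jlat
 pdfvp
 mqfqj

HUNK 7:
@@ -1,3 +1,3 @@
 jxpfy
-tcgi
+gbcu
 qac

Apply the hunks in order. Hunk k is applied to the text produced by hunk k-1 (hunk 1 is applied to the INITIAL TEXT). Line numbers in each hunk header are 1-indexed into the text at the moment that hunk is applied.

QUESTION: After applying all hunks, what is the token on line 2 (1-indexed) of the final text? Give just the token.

Answer: gbcu

Derivation:
Hunk 1: at line 3 remove [usbw,exxn,demi] add [zrwue,nunya] -> 6 lines: jxpfy udi idogd zrwue nunya mqfqj
Hunk 2: at line 1 remove [idogd,zrwue] add [tlr] -> 5 lines: jxpfy udi tlr nunya mqfqj
Hunk 3: at line 1 remove [udi,tlr,nunya] add [efw] -> 3 lines: jxpfy efw mqfqj
Hunk 4: at line 1 remove [efw] add [tlmod] -> 3 lines: jxpfy tlmod mqfqj
Hunk 5: at line 1 remove [tlmod] add [tcgi,cdylr,pdfvp] -> 5 lines: jxpfy tcgi cdylr pdfvp mqfqj
Hunk 6: at line 1 remove [cdylr] add [qac,gvpoa,jlat] -> 7 lines: jxpfy tcgi qac gvpoa jlat pdfvp mqfqj
Hunk 7: at line 1 remove [tcgi] add [gbcu] -> 7 lines: jxpfy gbcu qac gvpoa jlat pdfvp mqfqj
Final line 2: gbcu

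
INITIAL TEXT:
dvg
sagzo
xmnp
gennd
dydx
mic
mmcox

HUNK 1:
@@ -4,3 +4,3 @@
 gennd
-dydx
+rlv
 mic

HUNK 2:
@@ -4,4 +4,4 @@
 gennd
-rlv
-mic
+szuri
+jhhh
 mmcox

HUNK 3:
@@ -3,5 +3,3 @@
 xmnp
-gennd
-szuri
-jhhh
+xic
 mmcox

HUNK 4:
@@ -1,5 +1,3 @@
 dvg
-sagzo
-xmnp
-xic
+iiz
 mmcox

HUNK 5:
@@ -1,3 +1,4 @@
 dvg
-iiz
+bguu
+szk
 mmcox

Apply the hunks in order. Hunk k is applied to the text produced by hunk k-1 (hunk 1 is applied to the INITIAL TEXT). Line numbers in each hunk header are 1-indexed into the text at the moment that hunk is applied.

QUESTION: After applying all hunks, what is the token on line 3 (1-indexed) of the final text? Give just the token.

Hunk 1: at line 4 remove [dydx] add [rlv] -> 7 lines: dvg sagzo xmnp gennd rlv mic mmcox
Hunk 2: at line 4 remove [rlv,mic] add [szuri,jhhh] -> 7 lines: dvg sagzo xmnp gennd szuri jhhh mmcox
Hunk 3: at line 3 remove [gennd,szuri,jhhh] add [xic] -> 5 lines: dvg sagzo xmnp xic mmcox
Hunk 4: at line 1 remove [sagzo,xmnp,xic] add [iiz] -> 3 lines: dvg iiz mmcox
Hunk 5: at line 1 remove [iiz] add [bguu,szk] -> 4 lines: dvg bguu szk mmcox
Final line 3: szk

Answer: szk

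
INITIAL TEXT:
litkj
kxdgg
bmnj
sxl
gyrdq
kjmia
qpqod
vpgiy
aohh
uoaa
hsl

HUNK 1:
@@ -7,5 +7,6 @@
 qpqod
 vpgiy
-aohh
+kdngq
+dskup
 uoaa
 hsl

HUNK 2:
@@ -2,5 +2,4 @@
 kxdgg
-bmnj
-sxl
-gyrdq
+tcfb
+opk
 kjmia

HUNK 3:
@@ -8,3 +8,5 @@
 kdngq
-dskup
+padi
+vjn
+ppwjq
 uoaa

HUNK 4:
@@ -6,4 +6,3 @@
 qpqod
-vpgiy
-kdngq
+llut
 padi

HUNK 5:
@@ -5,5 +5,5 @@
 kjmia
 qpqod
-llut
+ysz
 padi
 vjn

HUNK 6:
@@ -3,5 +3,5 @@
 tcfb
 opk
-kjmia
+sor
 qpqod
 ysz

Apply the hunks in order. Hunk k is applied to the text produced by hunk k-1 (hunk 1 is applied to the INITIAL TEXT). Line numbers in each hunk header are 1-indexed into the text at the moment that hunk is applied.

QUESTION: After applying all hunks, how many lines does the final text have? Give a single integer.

Hunk 1: at line 7 remove [aohh] add [kdngq,dskup] -> 12 lines: litkj kxdgg bmnj sxl gyrdq kjmia qpqod vpgiy kdngq dskup uoaa hsl
Hunk 2: at line 2 remove [bmnj,sxl,gyrdq] add [tcfb,opk] -> 11 lines: litkj kxdgg tcfb opk kjmia qpqod vpgiy kdngq dskup uoaa hsl
Hunk 3: at line 8 remove [dskup] add [padi,vjn,ppwjq] -> 13 lines: litkj kxdgg tcfb opk kjmia qpqod vpgiy kdngq padi vjn ppwjq uoaa hsl
Hunk 4: at line 6 remove [vpgiy,kdngq] add [llut] -> 12 lines: litkj kxdgg tcfb opk kjmia qpqod llut padi vjn ppwjq uoaa hsl
Hunk 5: at line 5 remove [llut] add [ysz] -> 12 lines: litkj kxdgg tcfb opk kjmia qpqod ysz padi vjn ppwjq uoaa hsl
Hunk 6: at line 3 remove [kjmia] add [sor] -> 12 lines: litkj kxdgg tcfb opk sor qpqod ysz padi vjn ppwjq uoaa hsl
Final line count: 12

Answer: 12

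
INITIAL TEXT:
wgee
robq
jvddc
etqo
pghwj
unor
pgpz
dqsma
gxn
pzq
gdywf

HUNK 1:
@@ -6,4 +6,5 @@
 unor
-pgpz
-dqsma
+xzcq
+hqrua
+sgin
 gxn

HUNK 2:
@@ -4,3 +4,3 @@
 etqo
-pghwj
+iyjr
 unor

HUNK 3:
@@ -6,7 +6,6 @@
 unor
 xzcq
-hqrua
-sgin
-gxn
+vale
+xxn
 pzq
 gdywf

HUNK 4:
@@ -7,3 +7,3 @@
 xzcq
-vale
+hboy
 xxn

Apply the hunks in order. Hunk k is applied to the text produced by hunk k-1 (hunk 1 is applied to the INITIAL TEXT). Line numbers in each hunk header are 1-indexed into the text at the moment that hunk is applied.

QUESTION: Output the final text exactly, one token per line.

Answer: wgee
robq
jvddc
etqo
iyjr
unor
xzcq
hboy
xxn
pzq
gdywf

Derivation:
Hunk 1: at line 6 remove [pgpz,dqsma] add [xzcq,hqrua,sgin] -> 12 lines: wgee robq jvddc etqo pghwj unor xzcq hqrua sgin gxn pzq gdywf
Hunk 2: at line 4 remove [pghwj] add [iyjr] -> 12 lines: wgee robq jvddc etqo iyjr unor xzcq hqrua sgin gxn pzq gdywf
Hunk 3: at line 6 remove [hqrua,sgin,gxn] add [vale,xxn] -> 11 lines: wgee robq jvddc etqo iyjr unor xzcq vale xxn pzq gdywf
Hunk 4: at line 7 remove [vale] add [hboy] -> 11 lines: wgee robq jvddc etqo iyjr unor xzcq hboy xxn pzq gdywf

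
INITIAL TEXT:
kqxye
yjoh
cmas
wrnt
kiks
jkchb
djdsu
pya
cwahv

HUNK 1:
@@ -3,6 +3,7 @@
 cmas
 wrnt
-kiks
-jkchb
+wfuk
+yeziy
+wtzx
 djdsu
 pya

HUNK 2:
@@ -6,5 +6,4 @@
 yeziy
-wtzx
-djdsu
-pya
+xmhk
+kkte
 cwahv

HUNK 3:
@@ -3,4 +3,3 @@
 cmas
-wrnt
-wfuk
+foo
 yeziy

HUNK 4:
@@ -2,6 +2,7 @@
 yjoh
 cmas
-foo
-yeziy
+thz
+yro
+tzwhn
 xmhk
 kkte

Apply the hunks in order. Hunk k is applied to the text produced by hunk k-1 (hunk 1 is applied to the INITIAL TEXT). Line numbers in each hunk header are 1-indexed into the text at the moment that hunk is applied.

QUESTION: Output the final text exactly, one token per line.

Answer: kqxye
yjoh
cmas
thz
yro
tzwhn
xmhk
kkte
cwahv

Derivation:
Hunk 1: at line 3 remove [kiks,jkchb] add [wfuk,yeziy,wtzx] -> 10 lines: kqxye yjoh cmas wrnt wfuk yeziy wtzx djdsu pya cwahv
Hunk 2: at line 6 remove [wtzx,djdsu,pya] add [xmhk,kkte] -> 9 lines: kqxye yjoh cmas wrnt wfuk yeziy xmhk kkte cwahv
Hunk 3: at line 3 remove [wrnt,wfuk] add [foo] -> 8 lines: kqxye yjoh cmas foo yeziy xmhk kkte cwahv
Hunk 4: at line 2 remove [foo,yeziy] add [thz,yro,tzwhn] -> 9 lines: kqxye yjoh cmas thz yro tzwhn xmhk kkte cwahv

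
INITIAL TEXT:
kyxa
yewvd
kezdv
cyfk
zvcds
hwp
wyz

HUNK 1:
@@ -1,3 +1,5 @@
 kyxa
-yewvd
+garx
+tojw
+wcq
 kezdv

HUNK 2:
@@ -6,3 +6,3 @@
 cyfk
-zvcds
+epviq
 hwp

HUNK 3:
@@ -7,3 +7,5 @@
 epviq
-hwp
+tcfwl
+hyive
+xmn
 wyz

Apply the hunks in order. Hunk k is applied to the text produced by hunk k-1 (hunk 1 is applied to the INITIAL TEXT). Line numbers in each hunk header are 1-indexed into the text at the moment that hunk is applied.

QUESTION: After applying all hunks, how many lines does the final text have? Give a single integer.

Answer: 11

Derivation:
Hunk 1: at line 1 remove [yewvd] add [garx,tojw,wcq] -> 9 lines: kyxa garx tojw wcq kezdv cyfk zvcds hwp wyz
Hunk 2: at line 6 remove [zvcds] add [epviq] -> 9 lines: kyxa garx tojw wcq kezdv cyfk epviq hwp wyz
Hunk 3: at line 7 remove [hwp] add [tcfwl,hyive,xmn] -> 11 lines: kyxa garx tojw wcq kezdv cyfk epviq tcfwl hyive xmn wyz
Final line count: 11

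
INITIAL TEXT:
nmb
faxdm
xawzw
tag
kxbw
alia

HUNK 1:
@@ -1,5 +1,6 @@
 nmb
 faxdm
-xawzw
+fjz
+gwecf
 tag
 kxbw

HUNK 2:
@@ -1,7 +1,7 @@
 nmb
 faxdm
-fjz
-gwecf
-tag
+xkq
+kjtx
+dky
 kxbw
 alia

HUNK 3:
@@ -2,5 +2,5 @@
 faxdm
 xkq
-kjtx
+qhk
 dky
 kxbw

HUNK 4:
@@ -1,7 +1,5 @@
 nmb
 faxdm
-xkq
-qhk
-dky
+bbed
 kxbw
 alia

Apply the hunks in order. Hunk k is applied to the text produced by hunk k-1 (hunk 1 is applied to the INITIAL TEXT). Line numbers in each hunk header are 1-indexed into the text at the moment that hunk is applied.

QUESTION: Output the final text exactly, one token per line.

Answer: nmb
faxdm
bbed
kxbw
alia

Derivation:
Hunk 1: at line 1 remove [xawzw] add [fjz,gwecf] -> 7 lines: nmb faxdm fjz gwecf tag kxbw alia
Hunk 2: at line 1 remove [fjz,gwecf,tag] add [xkq,kjtx,dky] -> 7 lines: nmb faxdm xkq kjtx dky kxbw alia
Hunk 3: at line 2 remove [kjtx] add [qhk] -> 7 lines: nmb faxdm xkq qhk dky kxbw alia
Hunk 4: at line 1 remove [xkq,qhk,dky] add [bbed] -> 5 lines: nmb faxdm bbed kxbw alia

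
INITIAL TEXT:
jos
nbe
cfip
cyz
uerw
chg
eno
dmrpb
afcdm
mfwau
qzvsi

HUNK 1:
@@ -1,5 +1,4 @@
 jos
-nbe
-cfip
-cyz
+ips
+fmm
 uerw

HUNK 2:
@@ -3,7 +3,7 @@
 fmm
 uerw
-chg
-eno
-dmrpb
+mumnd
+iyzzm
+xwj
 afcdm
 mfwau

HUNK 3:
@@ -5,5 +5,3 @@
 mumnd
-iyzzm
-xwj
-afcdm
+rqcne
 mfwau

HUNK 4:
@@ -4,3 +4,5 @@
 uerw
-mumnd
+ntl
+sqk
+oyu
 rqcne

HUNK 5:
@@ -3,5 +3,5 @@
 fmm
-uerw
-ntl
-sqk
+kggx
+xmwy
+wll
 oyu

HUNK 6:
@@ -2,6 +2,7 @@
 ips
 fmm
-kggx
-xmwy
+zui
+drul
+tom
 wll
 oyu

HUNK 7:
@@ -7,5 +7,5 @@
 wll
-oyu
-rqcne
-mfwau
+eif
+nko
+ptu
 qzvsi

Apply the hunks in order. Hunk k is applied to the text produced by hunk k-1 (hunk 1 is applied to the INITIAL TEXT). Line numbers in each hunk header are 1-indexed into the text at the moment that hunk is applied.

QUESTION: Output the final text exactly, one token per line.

Hunk 1: at line 1 remove [nbe,cfip,cyz] add [ips,fmm] -> 10 lines: jos ips fmm uerw chg eno dmrpb afcdm mfwau qzvsi
Hunk 2: at line 3 remove [chg,eno,dmrpb] add [mumnd,iyzzm,xwj] -> 10 lines: jos ips fmm uerw mumnd iyzzm xwj afcdm mfwau qzvsi
Hunk 3: at line 5 remove [iyzzm,xwj,afcdm] add [rqcne] -> 8 lines: jos ips fmm uerw mumnd rqcne mfwau qzvsi
Hunk 4: at line 4 remove [mumnd] add [ntl,sqk,oyu] -> 10 lines: jos ips fmm uerw ntl sqk oyu rqcne mfwau qzvsi
Hunk 5: at line 3 remove [uerw,ntl,sqk] add [kggx,xmwy,wll] -> 10 lines: jos ips fmm kggx xmwy wll oyu rqcne mfwau qzvsi
Hunk 6: at line 2 remove [kggx,xmwy] add [zui,drul,tom] -> 11 lines: jos ips fmm zui drul tom wll oyu rqcne mfwau qzvsi
Hunk 7: at line 7 remove [oyu,rqcne,mfwau] add [eif,nko,ptu] -> 11 lines: jos ips fmm zui drul tom wll eif nko ptu qzvsi

Answer: jos
ips
fmm
zui
drul
tom
wll
eif
nko
ptu
qzvsi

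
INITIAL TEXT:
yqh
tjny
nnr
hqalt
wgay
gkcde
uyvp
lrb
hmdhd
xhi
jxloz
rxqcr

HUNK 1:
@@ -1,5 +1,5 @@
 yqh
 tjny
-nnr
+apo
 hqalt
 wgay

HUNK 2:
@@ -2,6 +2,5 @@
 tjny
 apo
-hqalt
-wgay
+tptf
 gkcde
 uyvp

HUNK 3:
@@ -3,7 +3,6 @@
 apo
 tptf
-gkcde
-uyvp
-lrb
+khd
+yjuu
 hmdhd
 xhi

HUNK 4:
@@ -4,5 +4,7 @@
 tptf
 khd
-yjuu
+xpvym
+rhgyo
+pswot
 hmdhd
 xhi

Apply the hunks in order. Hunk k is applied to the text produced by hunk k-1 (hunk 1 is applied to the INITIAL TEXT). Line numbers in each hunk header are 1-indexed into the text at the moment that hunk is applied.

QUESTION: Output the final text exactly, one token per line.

Answer: yqh
tjny
apo
tptf
khd
xpvym
rhgyo
pswot
hmdhd
xhi
jxloz
rxqcr

Derivation:
Hunk 1: at line 1 remove [nnr] add [apo] -> 12 lines: yqh tjny apo hqalt wgay gkcde uyvp lrb hmdhd xhi jxloz rxqcr
Hunk 2: at line 2 remove [hqalt,wgay] add [tptf] -> 11 lines: yqh tjny apo tptf gkcde uyvp lrb hmdhd xhi jxloz rxqcr
Hunk 3: at line 3 remove [gkcde,uyvp,lrb] add [khd,yjuu] -> 10 lines: yqh tjny apo tptf khd yjuu hmdhd xhi jxloz rxqcr
Hunk 4: at line 4 remove [yjuu] add [xpvym,rhgyo,pswot] -> 12 lines: yqh tjny apo tptf khd xpvym rhgyo pswot hmdhd xhi jxloz rxqcr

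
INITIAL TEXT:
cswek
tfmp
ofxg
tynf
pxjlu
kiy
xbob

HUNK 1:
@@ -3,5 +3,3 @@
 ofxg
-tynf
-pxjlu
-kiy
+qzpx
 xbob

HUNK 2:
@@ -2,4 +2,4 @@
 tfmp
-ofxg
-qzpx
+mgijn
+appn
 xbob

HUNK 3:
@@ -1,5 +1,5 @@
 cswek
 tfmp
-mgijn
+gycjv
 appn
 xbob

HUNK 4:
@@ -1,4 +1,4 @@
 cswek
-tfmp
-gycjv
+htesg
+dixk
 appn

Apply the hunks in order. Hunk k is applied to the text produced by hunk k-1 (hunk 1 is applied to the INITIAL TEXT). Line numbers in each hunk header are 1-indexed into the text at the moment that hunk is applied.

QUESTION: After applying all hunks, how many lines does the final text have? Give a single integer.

Hunk 1: at line 3 remove [tynf,pxjlu,kiy] add [qzpx] -> 5 lines: cswek tfmp ofxg qzpx xbob
Hunk 2: at line 2 remove [ofxg,qzpx] add [mgijn,appn] -> 5 lines: cswek tfmp mgijn appn xbob
Hunk 3: at line 1 remove [mgijn] add [gycjv] -> 5 lines: cswek tfmp gycjv appn xbob
Hunk 4: at line 1 remove [tfmp,gycjv] add [htesg,dixk] -> 5 lines: cswek htesg dixk appn xbob
Final line count: 5

Answer: 5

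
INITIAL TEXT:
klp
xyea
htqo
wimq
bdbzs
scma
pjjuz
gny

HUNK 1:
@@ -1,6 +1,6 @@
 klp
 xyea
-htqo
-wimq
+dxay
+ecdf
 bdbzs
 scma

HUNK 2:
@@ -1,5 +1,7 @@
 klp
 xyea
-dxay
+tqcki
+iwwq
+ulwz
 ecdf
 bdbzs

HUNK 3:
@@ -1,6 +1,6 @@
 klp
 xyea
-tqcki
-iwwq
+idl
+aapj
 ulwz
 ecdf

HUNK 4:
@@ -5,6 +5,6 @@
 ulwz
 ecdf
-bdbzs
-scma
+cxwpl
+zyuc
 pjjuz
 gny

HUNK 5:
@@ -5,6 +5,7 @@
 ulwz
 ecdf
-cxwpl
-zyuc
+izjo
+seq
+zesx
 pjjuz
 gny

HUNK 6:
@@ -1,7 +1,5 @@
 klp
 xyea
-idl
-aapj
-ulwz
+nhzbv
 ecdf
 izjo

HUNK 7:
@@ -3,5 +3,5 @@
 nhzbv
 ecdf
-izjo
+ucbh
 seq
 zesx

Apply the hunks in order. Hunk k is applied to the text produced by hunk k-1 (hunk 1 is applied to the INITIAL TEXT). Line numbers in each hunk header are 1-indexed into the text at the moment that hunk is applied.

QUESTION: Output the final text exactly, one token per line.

Answer: klp
xyea
nhzbv
ecdf
ucbh
seq
zesx
pjjuz
gny

Derivation:
Hunk 1: at line 1 remove [htqo,wimq] add [dxay,ecdf] -> 8 lines: klp xyea dxay ecdf bdbzs scma pjjuz gny
Hunk 2: at line 1 remove [dxay] add [tqcki,iwwq,ulwz] -> 10 lines: klp xyea tqcki iwwq ulwz ecdf bdbzs scma pjjuz gny
Hunk 3: at line 1 remove [tqcki,iwwq] add [idl,aapj] -> 10 lines: klp xyea idl aapj ulwz ecdf bdbzs scma pjjuz gny
Hunk 4: at line 5 remove [bdbzs,scma] add [cxwpl,zyuc] -> 10 lines: klp xyea idl aapj ulwz ecdf cxwpl zyuc pjjuz gny
Hunk 5: at line 5 remove [cxwpl,zyuc] add [izjo,seq,zesx] -> 11 lines: klp xyea idl aapj ulwz ecdf izjo seq zesx pjjuz gny
Hunk 6: at line 1 remove [idl,aapj,ulwz] add [nhzbv] -> 9 lines: klp xyea nhzbv ecdf izjo seq zesx pjjuz gny
Hunk 7: at line 3 remove [izjo] add [ucbh] -> 9 lines: klp xyea nhzbv ecdf ucbh seq zesx pjjuz gny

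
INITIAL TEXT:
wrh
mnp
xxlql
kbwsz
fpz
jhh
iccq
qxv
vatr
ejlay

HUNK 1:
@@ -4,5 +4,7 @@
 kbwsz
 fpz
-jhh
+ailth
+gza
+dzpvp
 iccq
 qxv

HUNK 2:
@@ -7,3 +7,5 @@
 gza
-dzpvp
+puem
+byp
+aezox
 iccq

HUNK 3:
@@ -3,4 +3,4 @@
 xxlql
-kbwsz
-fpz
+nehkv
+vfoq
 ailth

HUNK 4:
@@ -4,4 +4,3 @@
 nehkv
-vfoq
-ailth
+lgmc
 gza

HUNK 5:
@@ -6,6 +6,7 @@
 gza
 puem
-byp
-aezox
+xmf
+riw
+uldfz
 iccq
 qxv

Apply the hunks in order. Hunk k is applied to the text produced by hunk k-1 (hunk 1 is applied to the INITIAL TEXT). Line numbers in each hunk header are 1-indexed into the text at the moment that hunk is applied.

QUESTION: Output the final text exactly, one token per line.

Answer: wrh
mnp
xxlql
nehkv
lgmc
gza
puem
xmf
riw
uldfz
iccq
qxv
vatr
ejlay

Derivation:
Hunk 1: at line 4 remove [jhh] add [ailth,gza,dzpvp] -> 12 lines: wrh mnp xxlql kbwsz fpz ailth gza dzpvp iccq qxv vatr ejlay
Hunk 2: at line 7 remove [dzpvp] add [puem,byp,aezox] -> 14 lines: wrh mnp xxlql kbwsz fpz ailth gza puem byp aezox iccq qxv vatr ejlay
Hunk 3: at line 3 remove [kbwsz,fpz] add [nehkv,vfoq] -> 14 lines: wrh mnp xxlql nehkv vfoq ailth gza puem byp aezox iccq qxv vatr ejlay
Hunk 4: at line 4 remove [vfoq,ailth] add [lgmc] -> 13 lines: wrh mnp xxlql nehkv lgmc gza puem byp aezox iccq qxv vatr ejlay
Hunk 5: at line 6 remove [byp,aezox] add [xmf,riw,uldfz] -> 14 lines: wrh mnp xxlql nehkv lgmc gza puem xmf riw uldfz iccq qxv vatr ejlay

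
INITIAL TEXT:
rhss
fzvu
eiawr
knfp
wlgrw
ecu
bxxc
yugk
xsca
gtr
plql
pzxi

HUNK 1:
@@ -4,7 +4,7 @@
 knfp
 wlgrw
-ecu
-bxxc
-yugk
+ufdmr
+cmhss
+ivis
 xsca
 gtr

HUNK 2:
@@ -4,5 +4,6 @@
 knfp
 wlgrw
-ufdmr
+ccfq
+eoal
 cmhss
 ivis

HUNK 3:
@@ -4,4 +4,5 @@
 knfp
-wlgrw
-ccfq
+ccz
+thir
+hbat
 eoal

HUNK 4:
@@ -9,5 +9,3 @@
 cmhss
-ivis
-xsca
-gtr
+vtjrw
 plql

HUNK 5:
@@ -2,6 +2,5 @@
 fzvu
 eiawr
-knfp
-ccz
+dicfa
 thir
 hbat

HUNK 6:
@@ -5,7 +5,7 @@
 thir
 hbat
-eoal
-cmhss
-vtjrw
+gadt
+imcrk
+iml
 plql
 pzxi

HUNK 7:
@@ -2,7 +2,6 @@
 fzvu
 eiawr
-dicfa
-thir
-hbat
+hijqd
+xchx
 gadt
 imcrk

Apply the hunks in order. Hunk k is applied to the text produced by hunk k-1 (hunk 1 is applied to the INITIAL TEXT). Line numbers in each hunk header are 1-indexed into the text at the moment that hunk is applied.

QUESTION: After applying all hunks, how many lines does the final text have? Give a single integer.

Hunk 1: at line 4 remove [ecu,bxxc,yugk] add [ufdmr,cmhss,ivis] -> 12 lines: rhss fzvu eiawr knfp wlgrw ufdmr cmhss ivis xsca gtr plql pzxi
Hunk 2: at line 4 remove [ufdmr] add [ccfq,eoal] -> 13 lines: rhss fzvu eiawr knfp wlgrw ccfq eoal cmhss ivis xsca gtr plql pzxi
Hunk 3: at line 4 remove [wlgrw,ccfq] add [ccz,thir,hbat] -> 14 lines: rhss fzvu eiawr knfp ccz thir hbat eoal cmhss ivis xsca gtr plql pzxi
Hunk 4: at line 9 remove [ivis,xsca,gtr] add [vtjrw] -> 12 lines: rhss fzvu eiawr knfp ccz thir hbat eoal cmhss vtjrw plql pzxi
Hunk 5: at line 2 remove [knfp,ccz] add [dicfa] -> 11 lines: rhss fzvu eiawr dicfa thir hbat eoal cmhss vtjrw plql pzxi
Hunk 6: at line 5 remove [eoal,cmhss,vtjrw] add [gadt,imcrk,iml] -> 11 lines: rhss fzvu eiawr dicfa thir hbat gadt imcrk iml plql pzxi
Hunk 7: at line 2 remove [dicfa,thir,hbat] add [hijqd,xchx] -> 10 lines: rhss fzvu eiawr hijqd xchx gadt imcrk iml plql pzxi
Final line count: 10

Answer: 10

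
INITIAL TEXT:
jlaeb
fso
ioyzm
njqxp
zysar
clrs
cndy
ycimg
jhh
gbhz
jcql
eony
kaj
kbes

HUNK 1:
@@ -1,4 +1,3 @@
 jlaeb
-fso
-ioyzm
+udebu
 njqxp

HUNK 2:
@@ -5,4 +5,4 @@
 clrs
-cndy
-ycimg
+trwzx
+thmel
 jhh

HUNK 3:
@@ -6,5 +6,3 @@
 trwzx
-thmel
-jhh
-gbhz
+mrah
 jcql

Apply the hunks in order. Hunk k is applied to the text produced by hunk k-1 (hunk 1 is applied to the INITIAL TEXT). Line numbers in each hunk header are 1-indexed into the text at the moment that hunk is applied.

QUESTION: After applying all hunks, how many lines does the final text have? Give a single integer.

Answer: 11

Derivation:
Hunk 1: at line 1 remove [fso,ioyzm] add [udebu] -> 13 lines: jlaeb udebu njqxp zysar clrs cndy ycimg jhh gbhz jcql eony kaj kbes
Hunk 2: at line 5 remove [cndy,ycimg] add [trwzx,thmel] -> 13 lines: jlaeb udebu njqxp zysar clrs trwzx thmel jhh gbhz jcql eony kaj kbes
Hunk 3: at line 6 remove [thmel,jhh,gbhz] add [mrah] -> 11 lines: jlaeb udebu njqxp zysar clrs trwzx mrah jcql eony kaj kbes
Final line count: 11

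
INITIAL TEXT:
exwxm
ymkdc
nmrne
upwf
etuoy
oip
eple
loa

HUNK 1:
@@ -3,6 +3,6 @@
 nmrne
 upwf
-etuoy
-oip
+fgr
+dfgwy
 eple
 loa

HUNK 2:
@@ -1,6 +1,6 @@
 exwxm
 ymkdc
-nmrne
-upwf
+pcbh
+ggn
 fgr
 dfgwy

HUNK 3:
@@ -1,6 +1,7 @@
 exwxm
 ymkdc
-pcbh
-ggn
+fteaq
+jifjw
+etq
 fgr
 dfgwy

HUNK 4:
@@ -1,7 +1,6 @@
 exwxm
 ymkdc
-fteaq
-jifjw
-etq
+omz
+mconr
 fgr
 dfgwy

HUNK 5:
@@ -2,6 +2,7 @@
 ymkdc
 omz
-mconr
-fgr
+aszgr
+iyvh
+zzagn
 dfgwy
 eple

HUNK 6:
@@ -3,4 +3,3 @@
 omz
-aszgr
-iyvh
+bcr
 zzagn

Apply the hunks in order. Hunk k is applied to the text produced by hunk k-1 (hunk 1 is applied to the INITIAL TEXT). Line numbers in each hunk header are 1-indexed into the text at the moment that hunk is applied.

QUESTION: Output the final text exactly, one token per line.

Answer: exwxm
ymkdc
omz
bcr
zzagn
dfgwy
eple
loa

Derivation:
Hunk 1: at line 3 remove [etuoy,oip] add [fgr,dfgwy] -> 8 lines: exwxm ymkdc nmrne upwf fgr dfgwy eple loa
Hunk 2: at line 1 remove [nmrne,upwf] add [pcbh,ggn] -> 8 lines: exwxm ymkdc pcbh ggn fgr dfgwy eple loa
Hunk 3: at line 1 remove [pcbh,ggn] add [fteaq,jifjw,etq] -> 9 lines: exwxm ymkdc fteaq jifjw etq fgr dfgwy eple loa
Hunk 4: at line 1 remove [fteaq,jifjw,etq] add [omz,mconr] -> 8 lines: exwxm ymkdc omz mconr fgr dfgwy eple loa
Hunk 5: at line 2 remove [mconr,fgr] add [aszgr,iyvh,zzagn] -> 9 lines: exwxm ymkdc omz aszgr iyvh zzagn dfgwy eple loa
Hunk 6: at line 3 remove [aszgr,iyvh] add [bcr] -> 8 lines: exwxm ymkdc omz bcr zzagn dfgwy eple loa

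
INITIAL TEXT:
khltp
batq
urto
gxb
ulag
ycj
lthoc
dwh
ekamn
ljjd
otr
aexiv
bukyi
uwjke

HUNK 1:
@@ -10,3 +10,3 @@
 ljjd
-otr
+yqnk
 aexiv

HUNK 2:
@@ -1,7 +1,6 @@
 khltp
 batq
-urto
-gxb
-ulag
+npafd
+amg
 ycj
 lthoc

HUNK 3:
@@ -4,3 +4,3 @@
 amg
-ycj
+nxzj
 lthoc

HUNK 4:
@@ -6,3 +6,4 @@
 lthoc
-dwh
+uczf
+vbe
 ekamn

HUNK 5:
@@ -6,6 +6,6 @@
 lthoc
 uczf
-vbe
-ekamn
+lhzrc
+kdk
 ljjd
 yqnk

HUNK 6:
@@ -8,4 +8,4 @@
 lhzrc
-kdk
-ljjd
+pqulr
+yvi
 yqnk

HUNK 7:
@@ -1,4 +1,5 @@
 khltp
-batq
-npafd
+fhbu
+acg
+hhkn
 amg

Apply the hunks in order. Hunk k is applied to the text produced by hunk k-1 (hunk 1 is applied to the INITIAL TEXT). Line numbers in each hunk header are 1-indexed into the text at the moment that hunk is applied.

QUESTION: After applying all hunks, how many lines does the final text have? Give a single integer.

Answer: 15

Derivation:
Hunk 1: at line 10 remove [otr] add [yqnk] -> 14 lines: khltp batq urto gxb ulag ycj lthoc dwh ekamn ljjd yqnk aexiv bukyi uwjke
Hunk 2: at line 1 remove [urto,gxb,ulag] add [npafd,amg] -> 13 lines: khltp batq npafd amg ycj lthoc dwh ekamn ljjd yqnk aexiv bukyi uwjke
Hunk 3: at line 4 remove [ycj] add [nxzj] -> 13 lines: khltp batq npafd amg nxzj lthoc dwh ekamn ljjd yqnk aexiv bukyi uwjke
Hunk 4: at line 6 remove [dwh] add [uczf,vbe] -> 14 lines: khltp batq npafd amg nxzj lthoc uczf vbe ekamn ljjd yqnk aexiv bukyi uwjke
Hunk 5: at line 6 remove [vbe,ekamn] add [lhzrc,kdk] -> 14 lines: khltp batq npafd amg nxzj lthoc uczf lhzrc kdk ljjd yqnk aexiv bukyi uwjke
Hunk 6: at line 8 remove [kdk,ljjd] add [pqulr,yvi] -> 14 lines: khltp batq npafd amg nxzj lthoc uczf lhzrc pqulr yvi yqnk aexiv bukyi uwjke
Hunk 7: at line 1 remove [batq,npafd] add [fhbu,acg,hhkn] -> 15 lines: khltp fhbu acg hhkn amg nxzj lthoc uczf lhzrc pqulr yvi yqnk aexiv bukyi uwjke
Final line count: 15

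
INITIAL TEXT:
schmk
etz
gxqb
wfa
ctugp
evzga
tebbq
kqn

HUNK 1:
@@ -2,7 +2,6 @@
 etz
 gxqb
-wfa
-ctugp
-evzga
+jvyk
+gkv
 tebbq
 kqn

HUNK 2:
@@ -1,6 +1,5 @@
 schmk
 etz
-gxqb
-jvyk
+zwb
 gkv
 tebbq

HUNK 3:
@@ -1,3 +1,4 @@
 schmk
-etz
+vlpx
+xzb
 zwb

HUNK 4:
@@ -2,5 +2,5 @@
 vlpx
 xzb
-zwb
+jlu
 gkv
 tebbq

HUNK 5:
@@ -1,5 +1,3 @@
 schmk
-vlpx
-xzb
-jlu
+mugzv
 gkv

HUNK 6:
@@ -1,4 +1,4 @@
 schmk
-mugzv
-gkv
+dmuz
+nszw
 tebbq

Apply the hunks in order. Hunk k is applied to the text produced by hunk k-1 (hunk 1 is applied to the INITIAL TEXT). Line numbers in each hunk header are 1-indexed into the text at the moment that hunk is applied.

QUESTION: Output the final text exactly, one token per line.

Answer: schmk
dmuz
nszw
tebbq
kqn

Derivation:
Hunk 1: at line 2 remove [wfa,ctugp,evzga] add [jvyk,gkv] -> 7 lines: schmk etz gxqb jvyk gkv tebbq kqn
Hunk 2: at line 1 remove [gxqb,jvyk] add [zwb] -> 6 lines: schmk etz zwb gkv tebbq kqn
Hunk 3: at line 1 remove [etz] add [vlpx,xzb] -> 7 lines: schmk vlpx xzb zwb gkv tebbq kqn
Hunk 4: at line 2 remove [zwb] add [jlu] -> 7 lines: schmk vlpx xzb jlu gkv tebbq kqn
Hunk 5: at line 1 remove [vlpx,xzb,jlu] add [mugzv] -> 5 lines: schmk mugzv gkv tebbq kqn
Hunk 6: at line 1 remove [mugzv,gkv] add [dmuz,nszw] -> 5 lines: schmk dmuz nszw tebbq kqn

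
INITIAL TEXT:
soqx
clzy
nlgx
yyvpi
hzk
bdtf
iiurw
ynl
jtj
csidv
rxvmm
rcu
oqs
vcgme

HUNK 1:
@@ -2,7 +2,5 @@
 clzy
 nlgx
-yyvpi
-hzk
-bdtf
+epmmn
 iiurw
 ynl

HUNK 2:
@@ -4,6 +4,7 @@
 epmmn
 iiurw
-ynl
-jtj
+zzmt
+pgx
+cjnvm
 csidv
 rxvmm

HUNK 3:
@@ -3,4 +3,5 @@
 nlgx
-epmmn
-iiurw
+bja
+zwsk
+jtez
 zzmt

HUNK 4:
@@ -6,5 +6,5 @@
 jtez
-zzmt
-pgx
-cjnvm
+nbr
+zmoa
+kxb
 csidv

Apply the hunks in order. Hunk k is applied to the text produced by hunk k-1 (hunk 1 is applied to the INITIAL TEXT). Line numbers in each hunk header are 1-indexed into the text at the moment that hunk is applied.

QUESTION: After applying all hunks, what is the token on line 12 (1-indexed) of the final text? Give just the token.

Hunk 1: at line 2 remove [yyvpi,hzk,bdtf] add [epmmn] -> 12 lines: soqx clzy nlgx epmmn iiurw ynl jtj csidv rxvmm rcu oqs vcgme
Hunk 2: at line 4 remove [ynl,jtj] add [zzmt,pgx,cjnvm] -> 13 lines: soqx clzy nlgx epmmn iiurw zzmt pgx cjnvm csidv rxvmm rcu oqs vcgme
Hunk 3: at line 3 remove [epmmn,iiurw] add [bja,zwsk,jtez] -> 14 lines: soqx clzy nlgx bja zwsk jtez zzmt pgx cjnvm csidv rxvmm rcu oqs vcgme
Hunk 4: at line 6 remove [zzmt,pgx,cjnvm] add [nbr,zmoa,kxb] -> 14 lines: soqx clzy nlgx bja zwsk jtez nbr zmoa kxb csidv rxvmm rcu oqs vcgme
Final line 12: rcu

Answer: rcu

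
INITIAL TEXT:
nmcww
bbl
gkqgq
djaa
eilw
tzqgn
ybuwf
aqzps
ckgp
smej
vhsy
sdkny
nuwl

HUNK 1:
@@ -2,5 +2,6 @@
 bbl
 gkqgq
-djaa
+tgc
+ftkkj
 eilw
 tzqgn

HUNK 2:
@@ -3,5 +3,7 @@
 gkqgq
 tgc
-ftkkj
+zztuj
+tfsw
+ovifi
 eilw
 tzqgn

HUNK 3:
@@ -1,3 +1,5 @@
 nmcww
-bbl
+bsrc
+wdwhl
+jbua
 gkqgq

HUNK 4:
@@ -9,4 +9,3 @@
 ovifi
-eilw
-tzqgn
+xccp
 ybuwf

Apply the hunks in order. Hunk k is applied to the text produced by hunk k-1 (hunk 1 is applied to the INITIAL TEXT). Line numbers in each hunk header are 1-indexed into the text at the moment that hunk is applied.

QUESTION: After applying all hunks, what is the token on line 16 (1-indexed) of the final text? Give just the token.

Hunk 1: at line 2 remove [djaa] add [tgc,ftkkj] -> 14 lines: nmcww bbl gkqgq tgc ftkkj eilw tzqgn ybuwf aqzps ckgp smej vhsy sdkny nuwl
Hunk 2: at line 3 remove [ftkkj] add [zztuj,tfsw,ovifi] -> 16 lines: nmcww bbl gkqgq tgc zztuj tfsw ovifi eilw tzqgn ybuwf aqzps ckgp smej vhsy sdkny nuwl
Hunk 3: at line 1 remove [bbl] add [bsrc,wdwhl,jbua] -> 18 lines: nmcww bsrc wdwhl jbua gkqgq tgc zztuj tfsw ovifi eilw tzqgn ybuwf aqzps ckgp smej vhsy sdkny nuwl
Hunk 4: at line 9 remove [eilw,tzqgn] add [xccp] -> 17 lines: nmcww bsrc wdwhl jbua gkqgq tgc zztuj tfsw ovifi xccp ybuwf aqzps ckgp smej vhsy sdkny nuwl
Final line 16: sdkny

Answer: sdkny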